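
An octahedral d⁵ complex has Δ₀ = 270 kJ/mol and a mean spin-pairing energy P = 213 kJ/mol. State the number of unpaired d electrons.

With Δ₀ > P the complex is low-spin.
Filling d⁵ accordingly: t2g^5 e_g^0.
Unpaired electrons: 1.

1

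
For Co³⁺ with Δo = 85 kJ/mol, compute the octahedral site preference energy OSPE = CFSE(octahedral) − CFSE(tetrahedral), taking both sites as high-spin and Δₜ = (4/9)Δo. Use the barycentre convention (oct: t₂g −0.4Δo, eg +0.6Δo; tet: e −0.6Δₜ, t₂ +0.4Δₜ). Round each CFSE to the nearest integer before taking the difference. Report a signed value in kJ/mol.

-11

Group 9 minus oxidation state +3 gives a d⁶ configuration for Co³⁺.
Octahedral high-spin t2g^4 e_g^2: CFSE = -0.4 × 85 = -34 kJ/mol.
Tetrahedral: e^3 t2^3, CFSE = 3(−0.6) + 3(+0.4) = -0.6Δₜ = -0.6 × (4/9) × 85 = -23 kJ/mol.
OSPE = CFSE(oct) − CFSE(tet) = -34 − (-23) = -11 kJ/mol.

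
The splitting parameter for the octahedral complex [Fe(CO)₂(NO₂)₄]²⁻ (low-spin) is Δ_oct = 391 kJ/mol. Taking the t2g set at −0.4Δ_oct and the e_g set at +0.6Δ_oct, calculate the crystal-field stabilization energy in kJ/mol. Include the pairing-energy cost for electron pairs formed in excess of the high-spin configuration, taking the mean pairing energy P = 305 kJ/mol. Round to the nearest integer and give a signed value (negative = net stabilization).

Ligand charges: 2×(+0) from CO and 4×(-1) from NO₂⁻ sum to -4; with overall charge -2, Fe is +2.
Fe sits in group 8; removing 2 electrons leaves Fe²⁺ with 8 − 2 = 6 d electrons.
The d⁶ electrons fill as t2g^6 e_g^0.
The orbital stabilization is -2.4Δ_oct = -2.4 × 391 = -938 kJ/mol.
Relative to high-spin t2g^4 e_g^2 (1 paired), the low-spin configuration has 2 additional pairs, contributing +2 × 305 = +610 kJ/mol.
Overall CFSE = -938 + 610 = -328 kJ/mol.

-328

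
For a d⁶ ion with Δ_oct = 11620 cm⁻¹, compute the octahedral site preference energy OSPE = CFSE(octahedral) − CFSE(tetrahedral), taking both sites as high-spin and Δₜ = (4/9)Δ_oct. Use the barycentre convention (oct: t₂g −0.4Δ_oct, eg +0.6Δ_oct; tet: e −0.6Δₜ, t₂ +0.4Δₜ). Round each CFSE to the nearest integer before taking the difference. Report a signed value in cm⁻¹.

In an octahedral site d⁶ (HS) is t₂g⁴ eg², giving CFSE(oct) = -0.4Δ_oct = -4648 cm⁻¹.
In a tetrahedral site the filling is e³ t₂³: CFSE(tet) = -0.6Δₜ = -0.6 × (4/9)(11620) = -3099 cm⁻¹.
Subtracting, OSPE = -4648 − (-3099) = -1549 cm⁻¹.

-1549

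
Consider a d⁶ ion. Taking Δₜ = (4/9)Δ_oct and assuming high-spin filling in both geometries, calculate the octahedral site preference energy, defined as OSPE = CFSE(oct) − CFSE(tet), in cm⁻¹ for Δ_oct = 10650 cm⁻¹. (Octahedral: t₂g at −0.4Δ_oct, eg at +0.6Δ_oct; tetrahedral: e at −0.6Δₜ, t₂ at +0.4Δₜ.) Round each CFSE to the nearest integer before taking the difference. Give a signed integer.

Octahedral (high-spin): t2g^4 e_g^2, CFSE = 4(−0.4) + 2(+0.6) = -0.4Δ_oct = -0.4 × 10650 = -4260 cm⁻¹.
Tetrahedral e^3 t2^3 gives -0.6Δₜ = -0.6 × (4/9) × 10650 = -2840 cm⁻¹.
Subtracting, OSPE = -4260 − (-2840) = -1420 cm⁻¹.

-1420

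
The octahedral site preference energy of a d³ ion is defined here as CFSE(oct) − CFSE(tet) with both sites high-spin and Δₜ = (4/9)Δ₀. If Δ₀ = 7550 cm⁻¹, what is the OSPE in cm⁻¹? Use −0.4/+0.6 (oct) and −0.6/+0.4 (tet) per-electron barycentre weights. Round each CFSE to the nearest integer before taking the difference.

-6376

In an octahedral site d³ (HS) is t₂g³ eg⁰, giving CFSE(oct) = -1.2Δ₀ = -9060 cm⁻¹.
Tetrahedral e² t₂¹ gives -0.8Δₜ = -0.8 × (4/9) × 7550 = -2684 cm⁻¹.
OSPE = -9060 − (-2684) = -6376 cm⁻¹.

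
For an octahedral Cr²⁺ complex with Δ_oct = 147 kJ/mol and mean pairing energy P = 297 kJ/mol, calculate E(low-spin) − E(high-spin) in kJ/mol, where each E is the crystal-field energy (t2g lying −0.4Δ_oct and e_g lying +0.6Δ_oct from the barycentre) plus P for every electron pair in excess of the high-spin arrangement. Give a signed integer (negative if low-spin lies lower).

Cr is in group 6, so Cr²⁺ is d⁴ (6 − 2 = 4).
High-spin d⁴ fills as t2g^3 e_g^1 with CFSE 3(−0.4) + 1(+0.6) = -0.6Δ_oct = -88 kJ/mol.
Low-spin: t2g^4 e_g^0, orbital CFSE = -1.6Δ_oct = -235 kJ/mol; plus 1 excess pair × P = +297 kJ/mol; total 62 kJ/mol.
Thus E(LS) − E(HS) = 150 kJ/mol.

150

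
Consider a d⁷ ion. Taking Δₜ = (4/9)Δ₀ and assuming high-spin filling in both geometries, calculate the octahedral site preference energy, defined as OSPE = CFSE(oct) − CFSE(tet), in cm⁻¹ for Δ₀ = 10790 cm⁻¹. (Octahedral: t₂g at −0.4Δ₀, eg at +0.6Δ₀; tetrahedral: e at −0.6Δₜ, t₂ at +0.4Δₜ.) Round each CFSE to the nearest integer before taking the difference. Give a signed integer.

In an octahedral site d⁷ (HS) is t2g^5 e_g^2, giving CFSE(oct) = -0.8Δ₀ = -8632 cm⁻¹.
Tetrahedral e^4 t2^3 gives -1.2Δₜ = -1.2 × (4/9) × 10790 = -5755 cm⁻¹.
OSPE = -8632 − (-5755) = -2877 cm⁻¹.

-2877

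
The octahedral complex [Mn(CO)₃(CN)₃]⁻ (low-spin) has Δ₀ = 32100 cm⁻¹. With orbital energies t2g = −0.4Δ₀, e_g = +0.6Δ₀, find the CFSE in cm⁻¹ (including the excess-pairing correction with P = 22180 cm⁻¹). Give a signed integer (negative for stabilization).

Ligand charges: 3×(+0) from CO and 3×(-1) from CN⁻ sum to -3; with overall charge -1, Mn is +2.
Mn²⁺: group 7, so d-count = 7 − 2 = 5.
Electron filling gives t2g^5 e_g^0.
Orbital CFSE = 5(-0.4) + 0(0.6) = -2.0Δ₀ = -2.0 × 32100 = -64200 cm⁻¹.
High-spin d⁵ would be t2g^3 e_g^2 with 0 pairs; low-spin has 2, so 2 excess pairs cost +2P = +44360 cm⁻¹.
Combining: -64200 + 44360 = -19840 cm⁻¹.

-19840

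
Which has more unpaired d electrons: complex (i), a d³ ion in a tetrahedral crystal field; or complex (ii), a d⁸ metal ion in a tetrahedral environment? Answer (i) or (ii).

(i): Tetrahedral splitting is small, so the complex is high-spin; e^2 t2^1 → 3 unpaired.
(ii): Tetrahedral splitting is small, so the complex is high-spin; e⁴ t₂⁴ → 2 unpaired.
So (i) has more unpaired electrons.

(i)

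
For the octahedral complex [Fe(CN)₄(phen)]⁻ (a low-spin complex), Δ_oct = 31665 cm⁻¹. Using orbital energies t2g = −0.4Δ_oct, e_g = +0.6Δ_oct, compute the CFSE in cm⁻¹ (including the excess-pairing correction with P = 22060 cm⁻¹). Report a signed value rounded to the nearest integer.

Ligand charges: 4×(-1) from CN⁻ and 1×(+0) from phen sum to -4; with overall charge -1, Fe is +3.
Group 8 minus oxidation state +3 gives a d⁵ configuration for Fe³⁺.
The d⁵ electrons fill as t2g^5 e_g^0.
The orbital stabilization is -2.0Δ_oct = -2.0 × 31665 = -63330 cm⁻¹.
High-spin d⁵ would be t2g^3 e_g^2 with 0 pairs; low-spin has 2, so 2 excess pairs cost +2P = +44120 cm⁻¹.
Net CFSE = -63330 + 44120 = -19210 cm⁻¹.

-19210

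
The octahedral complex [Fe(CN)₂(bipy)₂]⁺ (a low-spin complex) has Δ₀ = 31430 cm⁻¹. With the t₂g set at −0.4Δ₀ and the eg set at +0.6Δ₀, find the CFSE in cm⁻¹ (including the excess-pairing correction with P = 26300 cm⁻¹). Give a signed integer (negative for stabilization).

Ligand charges: 2×(-1) from CN⁻ and 2×(+0) from bipy sum to -2; with overall charge +1, Fe is +3.
Fe³⁺: group 8, so d-count = 8 − 3 = 5.
Configuration: t₂g⁵ eg⁰.
CFSE(orbital) = 5×(-0.4Δ₀) + 0×(0.6Δ₀) = -2.0Δ₀; with Δ₀ = 31430 cm⁻¹ that is -62860 cm⁻¹.
Pairing penalty: 2 pairs vs 0 in the high-spin reference → 2 extra × P = 52600 cm⁻¹.
Net CFSE = -62860 + 52600 = -10260 cm⁻¹.

-10260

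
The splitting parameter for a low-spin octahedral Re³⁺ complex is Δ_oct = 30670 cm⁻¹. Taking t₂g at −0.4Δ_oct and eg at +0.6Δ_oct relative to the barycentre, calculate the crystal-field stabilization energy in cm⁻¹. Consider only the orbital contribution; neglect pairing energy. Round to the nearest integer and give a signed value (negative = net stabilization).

-49072

Re³⁺: group 7, so d-count = 7 − 3 = 4.
The d⁴ electrons fill as t₂g⁴ eg⁰.
CFSE(orbital) = 4×(-0.4Δ_oct) + 0×(0.6Δ_oct) = -1.6Δ_oct; with Δ_oct = 30670 cm⁻¹ that is -49072 cm⁻¹.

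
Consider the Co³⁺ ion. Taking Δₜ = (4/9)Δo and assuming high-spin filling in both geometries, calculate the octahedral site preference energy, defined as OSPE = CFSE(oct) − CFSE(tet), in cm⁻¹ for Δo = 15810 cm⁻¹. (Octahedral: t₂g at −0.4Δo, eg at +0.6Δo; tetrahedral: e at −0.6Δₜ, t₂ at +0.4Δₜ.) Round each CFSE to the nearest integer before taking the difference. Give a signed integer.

Group 9 minus oxidation state +3 gives a d⁶ configuration for Co³⁺.
Octahedral (high-spin): t2g^4 e_g^2, CFSE = 4(−0.4) + 2(+0.6) = -0.4Δo = -0.4 × 15810 = -6324 cm⁻¹.
Tetrahedral: e^3 t2^3, CFSE = 3(−0.6) + 3(+0.4) = -0.6Δₜ = -0.6 × (4/9) × 15810 = -4216 cm⁻¹.
OSPE = -6324 − (-4216) = -2108 cm⁻¹.

-2108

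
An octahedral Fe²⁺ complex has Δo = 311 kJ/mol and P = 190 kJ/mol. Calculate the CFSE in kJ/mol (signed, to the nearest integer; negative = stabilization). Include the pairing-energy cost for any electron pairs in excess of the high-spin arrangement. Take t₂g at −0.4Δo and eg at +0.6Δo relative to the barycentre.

-366

Group 8 minus oxidation state +2 gives a d⁶ configuration for Fe²⁺.
Since Δo = 311 kJ/mol > P = 190 kJ/mol, the complex adopts the low-spin configuration.
Filling d⁶ accordingly: t₂g⁶ eg⁰.
Orbital CFSE = -2.4Δo = -2.4 × 311 = -746 kJ/mol.
Excess pairs vs high-spin: 3 − 1 = 2; pairing cost = +380 kJ/mol.
Net CFSE = -746 + 380 = -366 kJ/mol.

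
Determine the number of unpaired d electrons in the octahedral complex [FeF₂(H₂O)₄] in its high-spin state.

Ligand charges: 2×(-1) from F⁻ and 4×(+0) from H₂O sum to -2; with overall charge +0, Fe is +2.
Fe²⁺: group 8, so d-count = 8 − 2 = 6.
Configuration: t₂g⁴ eg², giving 4 unpaired electrons.

4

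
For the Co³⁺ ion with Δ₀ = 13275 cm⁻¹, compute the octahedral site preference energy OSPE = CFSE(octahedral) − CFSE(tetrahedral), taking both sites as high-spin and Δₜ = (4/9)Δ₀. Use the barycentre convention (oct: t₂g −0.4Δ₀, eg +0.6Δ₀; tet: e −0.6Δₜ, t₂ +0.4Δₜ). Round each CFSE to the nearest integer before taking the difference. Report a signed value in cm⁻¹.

-1770

Co sits in group 9; removing 3 electrons leaves Co³⁺ with 9 − 3 = 6 d electrons.
Octahedral (high-spin): t₂g⁴ eg², CFSE = 4(−0.4) + 2(+0.6) = -0.4Δ₀ = -0.4 × 13275 = -5310 cm⁻¹.
Tetrahedral: e³ t₂³, CFSE = 3(−0.6) + 3(+0.4) = -0.6Δₜ = -0.6 × (4/9) × 13275 = -3540 cm⁻¹.
OSPE = -5310 − (-3540) = -1770 cm⁻¹.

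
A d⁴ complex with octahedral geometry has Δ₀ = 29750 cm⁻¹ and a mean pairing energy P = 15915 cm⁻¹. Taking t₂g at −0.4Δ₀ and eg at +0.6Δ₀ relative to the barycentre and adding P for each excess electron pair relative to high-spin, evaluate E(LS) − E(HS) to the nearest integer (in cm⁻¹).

-13835

High-spin: t₂g³ eg¹, CFSE = -0.6Δ₀ = -17850 cm⁻¹.
Low-spin t₂g⁴ eg⁰ gives -1.6Δ₀ = -47600 cm⁻¹, but forming 1 extra pair costs 1P = 15915 cm⁻¹, so E(LS) = -47600 + 15915 = -31685 cm⁻¹.
E(LS) − E(HS) = -31685 − (-17850) = -13835 cm⁻¹.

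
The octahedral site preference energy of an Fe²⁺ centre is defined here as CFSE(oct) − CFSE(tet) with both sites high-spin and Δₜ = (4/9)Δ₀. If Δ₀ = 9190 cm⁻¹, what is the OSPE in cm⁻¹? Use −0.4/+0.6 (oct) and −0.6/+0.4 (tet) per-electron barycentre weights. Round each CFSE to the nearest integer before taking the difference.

Fe sits in group 8; removing 2 electrons leaves Fe²⁺ with 8 − 2 = 6 d electrons.
In an octahedral site d⁶ (HS) is t2g^4 e_g^2, giving CFSE(oct) = -0.4Δ₀ = -3676 cm⁻¹.
In a tetrahedral site the filling is e^3 t2^3: CFSE(tet) = -0.6Δₜ = -0.6 × (4/9)(9190) = -2451 cm⁻¹.
OSPE = CFSE(oct) − CFSE(tet) = -3676 − (-2451) = -1225 cm⁻¹.

-1225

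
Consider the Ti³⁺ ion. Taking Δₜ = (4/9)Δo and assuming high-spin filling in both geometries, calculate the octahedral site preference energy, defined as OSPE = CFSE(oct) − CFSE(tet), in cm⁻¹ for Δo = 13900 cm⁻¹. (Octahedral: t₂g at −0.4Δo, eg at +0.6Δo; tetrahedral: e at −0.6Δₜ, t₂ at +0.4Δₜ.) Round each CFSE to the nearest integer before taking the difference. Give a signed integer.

Group 4 minus oxidation state +3 gives a d¹ configuration for Ti³⁺.
In an octahedral site d¹ (HS) is t2g^1 e_g^0, giving CFSE(oct) = -0.4Δo = -5560 cm⁻¹.
In a tetrahedral site the filling is e^1 t2^0: CFSE(tet) = -0.6Δₜ = -0.6 × (4/9)(13900) = -3707 cm⁻¹.
OSPE = CFSE(oct) − CFSE(tet) = -5560 − (-3707) = -1853 cm⁻¹.

-1853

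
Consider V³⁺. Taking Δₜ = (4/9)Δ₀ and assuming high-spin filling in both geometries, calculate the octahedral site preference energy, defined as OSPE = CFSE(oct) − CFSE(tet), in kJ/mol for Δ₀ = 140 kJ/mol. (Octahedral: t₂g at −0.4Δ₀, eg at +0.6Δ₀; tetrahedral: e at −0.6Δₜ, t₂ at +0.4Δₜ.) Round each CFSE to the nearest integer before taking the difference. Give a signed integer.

-37

V is in group 5, so V³⁺ is d² (5 − 3 = 2).
Octahedral (high-spin): t2g^2 e_g^0, CFSE = 2(−0.4) + 0(+0.6) = -0.8Δ₀ = -0.8 × 140 = -112 kJ/mol.
Tetrahedral e^2 t2^0 gives -1.2Δₜ = -1.2 × (4/9) × 140 = -75 kJ/mol.
OSPE = -112 − (-75) = -37 kJ/mol.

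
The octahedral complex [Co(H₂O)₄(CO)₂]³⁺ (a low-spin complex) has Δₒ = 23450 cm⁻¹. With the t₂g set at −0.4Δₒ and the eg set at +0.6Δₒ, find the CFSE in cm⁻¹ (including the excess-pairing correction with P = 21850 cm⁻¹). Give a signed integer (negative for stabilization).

Ligand charges: 4×(+0) from H₂O and 2×(+0) from CO sum to +0; with overall charge +3, Co is +3.
Co is in group 9, so Co³⁺ is d⁶ (9 − 3 = 6).
Configuration: t₂g⁶ eg⁰.
CFSE(orbital) = 6×(-0.4Δₒ) + 0×(0.6Δₒ) = -2.4Δₒ; with Δₒ = 23450 cm⁻¹ that is -56280 cm⁻¹.
High-spin d⁶ would be t₂g⁴ eg² with 1 pair; low-spin has 3, so 2 excess pairs cost +2P = +43700 cm⁻¹.
Overall CFSE = -56280 + 43700 = -12580 cm⁻¹.

-12580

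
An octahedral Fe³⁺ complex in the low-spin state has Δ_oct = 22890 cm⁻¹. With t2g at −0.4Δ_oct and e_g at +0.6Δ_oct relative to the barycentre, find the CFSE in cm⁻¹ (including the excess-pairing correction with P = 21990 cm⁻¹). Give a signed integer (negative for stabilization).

Fe is in group 8, so Fe³⁺ is d⁵ (8 − 3 = 5).
Electron filling gives t2g^5 e_g^0.
CFSE(orbital) = 5×(-0.4Δ_oct) + 0×(0.6Δ_oct) = -2.0Δ_oct; with Δ_oct = 22890 cm⁻¹ that is -45780 cm⁻¹.
Relative to high-spin t2g^3 e_g^2 (0 paired), the low-spin configuration has 2 additional pairs, contributing +2 × 21990 = +43980 cm⁻¹.
Combining: -45780 + 43980 = -1800 cm⁻¹.

-1800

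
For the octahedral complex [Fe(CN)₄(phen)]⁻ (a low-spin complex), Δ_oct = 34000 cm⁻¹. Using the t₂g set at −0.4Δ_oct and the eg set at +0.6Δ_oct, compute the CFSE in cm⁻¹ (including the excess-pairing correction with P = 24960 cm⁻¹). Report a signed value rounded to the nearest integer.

Ligand charges: 4×(-1) from CN⁻ and 1×(+0) from phen sum to -4; with overall charge -1, Fe is +3.
Fe³⁺: group 8, so d-count = 8 − 3 = 5.
Electron filling gives t₂g⁵ eg⁰.
CFSE(orbital) = 5×(-0.4Δ_oct) + 0×(0.6Δ_oct) = -2.0Δ_oct; with Δ_oct = 34000 cm⁻¹ that is -68000 cm⁻¹.
High-spin d⁵ would be t₂g³ eg² with 0 pairs; low-spin has 2, so 2 excess pairs cost +2P = +49920 cm⁻¹.
Net CFSE = -68000 + 49920 = -18080 cm⁻¹.

-18080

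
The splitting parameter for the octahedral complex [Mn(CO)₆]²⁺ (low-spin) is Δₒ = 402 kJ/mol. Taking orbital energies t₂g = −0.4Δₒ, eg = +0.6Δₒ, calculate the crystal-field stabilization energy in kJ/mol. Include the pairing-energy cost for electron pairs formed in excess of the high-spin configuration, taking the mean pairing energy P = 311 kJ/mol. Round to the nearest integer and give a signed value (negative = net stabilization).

-182

CO is neutral, so the +2 overall charge sits on Mn: oxidation state +2.
Mn is in group 7, so Mn²⁺ is d⁵ (7 − 2 = 5).
Electron filling gives t₂g⁵ eg⁰.
Orbital CFSE = 5(-0.4) + 0(0.6) = -2.0Δₒ = -2.0 × 402 = -804 kJ/mol.
High-spin d⁵ would be t₂g³ eg² with 0 pairs; low-spin has 2, so 2 excess pairs cost +2P = +622 kJ/mol.
Net CFSE = -804 + 622 = -182 kJ/mol.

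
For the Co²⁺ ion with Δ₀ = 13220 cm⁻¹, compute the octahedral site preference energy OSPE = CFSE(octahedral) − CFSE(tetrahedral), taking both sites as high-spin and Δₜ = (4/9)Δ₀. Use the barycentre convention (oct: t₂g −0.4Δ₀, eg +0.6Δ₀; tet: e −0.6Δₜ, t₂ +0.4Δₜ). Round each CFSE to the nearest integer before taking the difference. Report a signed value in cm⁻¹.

Co is in group 9, so Co²⁺ is d⁷ (9 − 2 = 7).
Octahedral (high-spin): t2g^5 e_g^2, CFSE = 5(−0.4) + 2(+0.6) = -0.8Δ₀ = -0.8 × 13220 = -10576 cm⁻¹.
In a tetrahedral site the filling is e^4 t2^3: CFSE(tet) = -1.2Δₜ = -1.2 × (4/9)(13220) = -7051 cm⁻¹.
OSPE = CFSE(oct) − CFSE(tet) = -10576 − (-7051) = -3525 cm⁻¹.

-3525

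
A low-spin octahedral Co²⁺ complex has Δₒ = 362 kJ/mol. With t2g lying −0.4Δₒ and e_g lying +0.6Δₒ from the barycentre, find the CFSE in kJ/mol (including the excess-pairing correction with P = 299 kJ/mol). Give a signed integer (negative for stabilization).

Group 9 minus oxidation state +2 gives a d⁷ configuration for Co²⁺.
Configuration: t2g^6 e_g^1.
Orbital CFSE = 6(-0.4) + 1(0.6) = -1.8Δₒ = -1.8 × 362 = -652 kJ/mol.
Relative to high-spin t2g^5 e_g^2 (2 paired), the low-spin configuration has 1 additional pair, contributing +1 × 299 = +299 kJ/mol.
Net CFSE = -652 + 299 = -353 kJ/mol.

-353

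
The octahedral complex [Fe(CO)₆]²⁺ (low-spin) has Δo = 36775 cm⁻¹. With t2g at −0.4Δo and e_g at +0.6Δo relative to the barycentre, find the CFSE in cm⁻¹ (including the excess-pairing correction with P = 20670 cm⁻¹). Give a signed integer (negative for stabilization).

-46920

CO is neutral, so the +2 overall charge sits on Fe: oxidation state +2.
Group 8 minus oxidation state +2 gives a d⁶ configuration for Fe²⁺.
The d⁶ electrons fill as t2g^6 e_g^0.
The orbital stabilization is -2.4Δo = -2.4 × 36775 = -88260 cm⁻¹.
Relative to high-spin t2g^4 e_g^2 (1 paired), the low-spin configuration has 2 additional pairs, contributing +2 × 20670 = +41340 cm⁻¹.
Overall CFSE = -88260 + 41340 = -46920 cm⁻¹.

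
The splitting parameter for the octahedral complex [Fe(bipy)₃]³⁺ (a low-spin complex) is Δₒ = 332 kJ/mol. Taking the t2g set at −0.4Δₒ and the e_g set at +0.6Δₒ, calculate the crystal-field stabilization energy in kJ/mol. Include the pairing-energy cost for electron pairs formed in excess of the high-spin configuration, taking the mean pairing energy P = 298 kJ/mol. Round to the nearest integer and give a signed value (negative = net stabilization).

-68

bipy is neutral, so the +3 overall charge sits on Fe: oxidation state +3.
Fe³⁺: group 8, so d-count = 8 − 3 = 5.
Configuration: t2g^5 e_g^0.
Orbital CFSE = 5(-0.4) + 0(0.6) = -2.0Δₒ = -2.0 × 332 = -664 kJ/mol.
High-spin d⁵ would be t2g^3 e_g^2 with 0 pairs; low-spin has 2, so 2 excess pairs cost +2P = +596 kJ/mol.
Overall CFSE = -664 + 596 = -68 kJ/mol.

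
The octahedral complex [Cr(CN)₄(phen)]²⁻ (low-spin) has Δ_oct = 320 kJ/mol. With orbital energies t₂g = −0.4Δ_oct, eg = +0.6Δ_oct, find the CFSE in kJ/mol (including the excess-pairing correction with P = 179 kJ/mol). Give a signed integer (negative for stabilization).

Ligand charges: 4×(-1) from CN⁻ and 1×(+0) from phen sum to -4; with overall charge -2, Cr is +2.
Group 6 minus oxidation state +2 gives a d⁴ configuration for Cr²⁺.
Configuration: t₂g⁴ eg⁰.
CFSE(orbital) = 4×(-0.4Δ_oct) + 0×(0.6Δ_oct) = -1.6Δ_oct; with Δ_oct = 320 kJ/mol that is -512 kJ/mol.
High-spin d⁴ would be t₂g³ eg¹ with 0 pairs; low-spin has 1, so 1 excess pair costs +1P = +179 kJ/mol.
Overall CFSE = -512 + 179 = -333 kJ/mol.

-333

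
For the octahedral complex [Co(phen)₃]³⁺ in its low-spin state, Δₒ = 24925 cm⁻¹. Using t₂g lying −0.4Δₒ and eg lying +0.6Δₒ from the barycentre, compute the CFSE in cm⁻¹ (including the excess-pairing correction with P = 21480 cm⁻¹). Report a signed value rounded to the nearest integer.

phen is neutral, so the +3 overall charge sits on Co: oxidation state +3.
Co³⁺: group 9, so d-count = 9 − 3 = 6.
Configuration: t₂g⁶ eg⁰.
Orbital CFSE = 6(-0.4) + 0(0.6) = -2.4Δₒ = -2.4 × 24925 = -59820 cm⁻¹.
High-spin d⁶ would be t₂g⁴ eg² with 1 pair; low-spin has 3, so 2 excess pairs cost +2P = +42960 cm⁻¹.
Net CFSE = -59820 + 42960 = -16860 cm⁻¹.

-16860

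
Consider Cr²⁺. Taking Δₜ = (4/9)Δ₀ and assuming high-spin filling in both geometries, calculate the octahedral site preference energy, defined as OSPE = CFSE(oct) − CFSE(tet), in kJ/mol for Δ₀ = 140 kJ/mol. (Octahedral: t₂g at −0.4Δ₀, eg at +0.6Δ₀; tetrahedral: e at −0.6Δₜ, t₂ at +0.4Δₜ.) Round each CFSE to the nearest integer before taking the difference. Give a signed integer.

-59

Cr sits in group 6; removing 2 electrons leaves Cr²⁺ with 6 − 2 = 4 d electrons.
Octahedral (high-spin): t₂g³ eg¹, CFSE = 3(−0.4) + 1(+0.6) = -0.6Δ₀ = -0.6 × 140 = -84 kJ/mol.
In a tetrahedral site the filling is e² t₂²: CFSE(tet) = -0.4Δₜ = -0.4 × (4/9)(140) = -25 kJ/mol.
OSPE = -84 − (-25) = -59 kJ/mol.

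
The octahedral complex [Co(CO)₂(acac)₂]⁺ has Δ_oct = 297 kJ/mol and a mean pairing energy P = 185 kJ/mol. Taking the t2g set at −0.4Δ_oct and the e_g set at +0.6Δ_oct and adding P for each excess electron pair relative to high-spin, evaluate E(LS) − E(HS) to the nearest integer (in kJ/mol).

Ligand charges: 2×(+0) from CO and 2×(-1) from acac⁻ sum to -2; with overall charge +1, Co is +3.
Group 9 minus oxidation state +3 gives a d⁶ configuration for Co³⁺.
In the high-spin limit (t2g^4 e_g^2) the orbital term is -0.4Δ_oct = -119 kJ/mol, with no excess pairing.
For low-spin the configuration is t2g^6 e_g^0: orbital energy -2.4 × 297 = -713 kJ/mol, and 2 additional pairs relative to high-spin add 370 kJ/mol, giving -343 kJ/mol.
E(LS) − E(HS) = -343 − (-119) = -224 kJ/mol.

-224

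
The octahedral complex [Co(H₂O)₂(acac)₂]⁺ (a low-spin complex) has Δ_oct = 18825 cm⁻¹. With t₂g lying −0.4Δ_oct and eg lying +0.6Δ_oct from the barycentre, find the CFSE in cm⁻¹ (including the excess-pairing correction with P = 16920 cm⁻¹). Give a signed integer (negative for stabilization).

Ligand charges: 2×(+0) from H₂O and 2×(-1) from acac⁻ sum to -2; with overall charge +1, Co is +3.
Group 9 minus oxidation state +3 gives a d⁶ configuration for Co³⁺.
The d⁶ electrons fill as t₂g⁶ eg⁰.
Orbital CFSE = 6(-0.4) + 0(0.6) = -2.4Δ_oct = -2.4 × 18825 = -45180 cm⁻¹.
High-spin d⁶ would be t₂g⁴ eg² with 1 pair; low-spin has 3, so 2 excess pairs cost +2P = +33840 cm⁻¹.
Combining: -45180 + 33840 = -11340 cm⁻¹.

-11340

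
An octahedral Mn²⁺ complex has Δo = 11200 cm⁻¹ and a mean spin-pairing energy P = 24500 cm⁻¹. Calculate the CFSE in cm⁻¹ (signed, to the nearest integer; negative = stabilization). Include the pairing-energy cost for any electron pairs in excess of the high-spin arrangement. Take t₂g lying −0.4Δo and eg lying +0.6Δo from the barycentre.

Mn sits in group 7; removing 2 electrons leaves Mn²⁺ with 7 − 2 = 5 d electrons.
Δo < P, so pairing is avoided: the ground state is high-spin.
That gives t₂g³ eg².
Orbital CFSE = 0.0Δo = 0.0 × 11200 = 0 cm⁻¹.
High-spin has no excess pairs, so no pairing correction applies.

0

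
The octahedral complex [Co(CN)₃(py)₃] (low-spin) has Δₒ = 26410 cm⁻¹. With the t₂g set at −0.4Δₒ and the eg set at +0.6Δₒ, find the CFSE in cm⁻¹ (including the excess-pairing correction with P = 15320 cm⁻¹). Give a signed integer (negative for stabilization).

-32744

Ligand charges: 3×(-1) from CN⁻ and 3×(+0) from py sum to -3; with overall charge +0, Co is +3.
Group 9 minus oxidation state +3 gives a d⁶ configuration for Co³⁺.
Electron filling gives t₂g⁶ eg⁰.
The orbital stabilization is -2.4Δₒ = -2.4 × 26410 = -63384 cm⁻¹.
Pairing penalty: 3 pairs vs 1 in the high-spin reference → 2 extra × P = 30640 cm⁻¹.
Combining: -63384 + 30640 = -32744 cm⁻¹.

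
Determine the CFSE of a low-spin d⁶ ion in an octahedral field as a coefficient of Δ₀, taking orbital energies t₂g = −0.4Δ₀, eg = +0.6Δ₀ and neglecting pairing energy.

Configuration: t₂g⁶ eg⁰.
CFSE = 6(-0.4Δ₀) + 0(0.6Δ₀) = -2.4Δ₀ + 0.0Δ₀ = -2.4Δ₀.

-2.4 Δ₀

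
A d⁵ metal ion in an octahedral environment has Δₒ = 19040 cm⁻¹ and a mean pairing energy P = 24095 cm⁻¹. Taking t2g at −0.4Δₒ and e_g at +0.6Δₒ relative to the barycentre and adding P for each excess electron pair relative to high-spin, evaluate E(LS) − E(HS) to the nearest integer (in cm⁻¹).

High-spin d⁵ fills as t2g^3 e_g^2 with CFSE 3(−0.4) + 2(+0.6) = 0.0Δₒ = 0 cm⁻¹.
Low-spin t2g^5 e_g^0 gives -2.0Δₒ = -38080 cm⁻¹, but forming 2 extra pairs costs 2P = 48190 cm⁻¹, so E(LS) = -38080 + 48190 = 10110 cm⁻¹.
E(LS) − E(HS) = 10110 − (0) = 10110 cm⁻¹.

10110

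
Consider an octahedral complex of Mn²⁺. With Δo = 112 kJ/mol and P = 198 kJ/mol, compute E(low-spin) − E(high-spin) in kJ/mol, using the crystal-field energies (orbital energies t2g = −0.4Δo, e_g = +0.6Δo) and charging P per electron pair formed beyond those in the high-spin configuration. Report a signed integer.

Mn sits in group 7; removing 2 electrons leaves Mn²⁺ with 7 − 2 = 5 d electrons.
High-spin: t2g^3 e_g^2, CFSE = 0.0Δo = 0 kJ/mol.
Low-spin: t2g^5 e_g^0, orbital CFSE = -2.0Δo = -224 kJ/mol; plus 2 excess pairs × P = +396 kJ/mol; total 172 kJ/mol.
Thus E(LS) − E(HS) = 172 kJ/mol.

172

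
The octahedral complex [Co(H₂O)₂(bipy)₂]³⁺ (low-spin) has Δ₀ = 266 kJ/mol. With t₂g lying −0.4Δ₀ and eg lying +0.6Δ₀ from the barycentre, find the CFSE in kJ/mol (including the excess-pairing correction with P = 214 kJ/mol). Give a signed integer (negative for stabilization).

-210

Ligand charges: 2×(+0) from H₂O and 2×(+0) from bipy sum to +0; with overall charge +3, Co is +3.
Group 9 minus oxidation state +3 gives a d⁶ configuration for Co³⁺.
Configuration: t₂g⁶ eg⁰.
The orbital stabilization is -2.4Δ₀ = -2.4 × 266 = -638 kJ/mol.
Pairing penalty: 3 pairs vs 1 in the high-spin reference → 2 extra × P = 428 kJ/mol.
Overall CFSE = -638 + 428 = -210 kJ/mol.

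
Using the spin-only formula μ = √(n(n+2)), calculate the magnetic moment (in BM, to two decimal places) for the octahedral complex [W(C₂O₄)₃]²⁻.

2.83 BM

Each C₂O₄²⁻ contributes -2; 3 × (-2) = -6. With overall charge -2, W is in the +4 oxidation state.
W sits in group 6; removing 4 electrons leaves W⁴⁺ with 6 − 4 = 2 d electrons.
Configuration: t₂g² eg⁰ → 2 unpaired electrons.
μ(spin-only) = √[2(2+2)] = √8 ≈ 2.83 BM.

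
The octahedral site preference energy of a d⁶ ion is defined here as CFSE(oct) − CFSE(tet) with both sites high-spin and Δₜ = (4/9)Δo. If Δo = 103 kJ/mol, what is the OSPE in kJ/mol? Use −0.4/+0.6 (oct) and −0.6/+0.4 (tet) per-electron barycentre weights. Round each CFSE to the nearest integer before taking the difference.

-14

In an octahedral site d⁶ (HS) is t2g^4 e_g^2, giving CFSE(oct) = -0.4Δo = -41 kJ/mol.
In a tetrahedral site the filling is e^3 t2^3: CFSE(tet) = -0.6Δₜ = -0.6 × (4/9)(103) = -27 kJ/mol.
OSPE = -41 − (-27) = -14 kJ/mol.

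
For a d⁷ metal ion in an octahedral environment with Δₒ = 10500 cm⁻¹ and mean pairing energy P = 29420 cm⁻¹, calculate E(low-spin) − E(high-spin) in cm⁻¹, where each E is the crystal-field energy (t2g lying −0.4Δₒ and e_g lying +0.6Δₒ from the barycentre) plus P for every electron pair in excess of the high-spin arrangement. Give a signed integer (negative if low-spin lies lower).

In the high-spin limit (t2g^5 e_g^2) the orbital term is -0.8Δₒ = -8400 cm⁻¹, with no excess pairing.
For low-spin the configuration is t2g^6 e_g^1: orbital energy -1.8 × 10500 = -18900 cm⁻¹, and 1 additional pair relative to high-spin adds 29420 cm⁻¹, giving 10520 cm⁻¹.
E(LS) − E(HS) = 10520 − (-8400) = 18920 cm⁻¹.

18920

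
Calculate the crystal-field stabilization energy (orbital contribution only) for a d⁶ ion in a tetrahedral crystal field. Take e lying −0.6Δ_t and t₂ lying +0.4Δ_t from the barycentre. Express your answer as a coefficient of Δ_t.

-0.6 Δ_t

Tetrahedral fields are weak (Δₜ ≈ 4/9 Δₒ), so electrons fill high-spin.
Configuration: e³ t₂³.
CFSE = 3(-0.6Δ_t) + 3(0.4Δ_t) = -1.8Δ_t + 1.2Δ_t = -0.6Δ_t.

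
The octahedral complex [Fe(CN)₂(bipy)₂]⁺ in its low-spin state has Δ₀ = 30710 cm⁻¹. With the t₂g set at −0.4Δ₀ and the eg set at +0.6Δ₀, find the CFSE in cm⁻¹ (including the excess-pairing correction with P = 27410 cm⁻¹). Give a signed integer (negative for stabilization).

-6600

Ligand charges: 2×(-1) from CN⁻ and 2×(+0) from bipy sum to -2; with overall charge +1, Fe is +3.
Fe is in group 8, so Fe³⁺ is d⁵ (8 − 3 = 5).
Electron filling gives t₂g⁵ eg⁰.
The orbital stabilization is -2.0Δ₀ = -2.0 × 30710 = -61420 cm⁻¹.
High-spin d⁵ would be t₂g³ eg² with 0 pairs; low-spin has 2, so 2 excess pairs cost +2P = +54820 cm⁻¹.
Combining: -61420 + 54820 = -6600 cm⁻¹.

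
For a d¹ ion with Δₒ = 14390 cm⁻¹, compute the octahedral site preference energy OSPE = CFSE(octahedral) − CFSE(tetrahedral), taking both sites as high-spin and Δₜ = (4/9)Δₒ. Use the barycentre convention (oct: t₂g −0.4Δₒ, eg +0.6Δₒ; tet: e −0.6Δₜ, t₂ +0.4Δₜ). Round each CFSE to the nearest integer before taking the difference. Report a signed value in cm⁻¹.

Octahedral (high-spin): t₂g¹ eg⁰, CFSE = 1(−0.4) + 0(+0.6) = -0.4Δₒ = -0.4 × 14390 = -5756 cm⁻¹.
Tetrahedral e¹ t₂⁰ gives -0.6Δₜ = -0.6 × (4/9) × 14390 = -3837 cm⁻¹.
OSPE = -5756 − (-3837) = -1919 cm⁻¹.

-1919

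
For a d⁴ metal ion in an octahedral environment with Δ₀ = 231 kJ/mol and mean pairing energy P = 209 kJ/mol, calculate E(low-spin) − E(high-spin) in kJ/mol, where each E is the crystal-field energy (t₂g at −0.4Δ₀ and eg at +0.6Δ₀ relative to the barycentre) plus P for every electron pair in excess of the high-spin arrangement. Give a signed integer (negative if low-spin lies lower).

High-spin: t₂g³ eg¹, CFSE = -0.6Δ₀ = -139 kJ/mol.
Low-spin t₂g⁴ eg⁰ gives -1.6Δ₀ = -370 kJ/mol, but forming 1 extra pair costs 1P = 209 kJ/mol, so E(LS) = -370 + 209 = -161 kJ/mol.
E(LS) − E(HS) = -161 − (-139) = -22 kJ/mol.

-22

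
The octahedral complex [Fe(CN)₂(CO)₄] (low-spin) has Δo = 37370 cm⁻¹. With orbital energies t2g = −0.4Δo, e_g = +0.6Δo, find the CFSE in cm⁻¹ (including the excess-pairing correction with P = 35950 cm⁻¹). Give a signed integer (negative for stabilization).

Ligand charges: 2×(-1) from CN⁻ and 4×(+0) from CO sum to -2; with overall charge +0, Fe is +2.
Group 8 minus oxidation state +2 gives a d⁶ configuration for Fe²⁺.
Electron filling gives t2g^6 e_g^0.
The orbital stabilization is -2.4Δo = -2.4 × 37370 = -89688 cm⁻¹.
Relative to high-spin t2g^4 e_g^2 (1 paired), the low-spin configuration has 2 additional pairs, contributing +2 × 35950 = +71900 cm⁻¹.
Combining: -89688 + 71900 = -17788 cm⁻¹.

-17788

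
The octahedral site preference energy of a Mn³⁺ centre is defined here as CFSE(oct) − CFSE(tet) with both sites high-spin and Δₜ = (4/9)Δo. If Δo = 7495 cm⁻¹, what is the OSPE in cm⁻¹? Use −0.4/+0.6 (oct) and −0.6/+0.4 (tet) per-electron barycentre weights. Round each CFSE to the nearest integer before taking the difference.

-3165

Mn is in group 7, so Mn³⁺ is d⁴ (7 − 3 = 4).
In an octahedral site d⁴ (HS) is t2g^3 e_g^1, giving CFSE(oct) = -0.6Δo = -4497 cm⁻¹.
Tetrahedral: e^2 t2^2, CFSE = 2(−0.6) + 2(+0.4) = -0.4Δₜ = -0.4 × (4/9) × 7495 = -1332 cm⁻¹.
OSPE = -4497 − (-1332) = -3165 cm⁻¹.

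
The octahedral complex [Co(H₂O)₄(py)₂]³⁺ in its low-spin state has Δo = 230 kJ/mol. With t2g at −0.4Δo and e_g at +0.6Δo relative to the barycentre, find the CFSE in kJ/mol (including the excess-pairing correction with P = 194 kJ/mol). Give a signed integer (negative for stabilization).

Ligand charges: 4×(+0) from H₂O and 2×(+0) from py sum to +0; with overall charge +3, Co is +3.
Co³⁺: group 9, so d-count = 9 − 3 = 6.
The d⁶ electrons fill as t2g^6 e_g^0.
The orbital stabilization is -2.4Δo = -2.4 × 230 = -552 kJ/mol.
Pairing penalty: 3 pairs vs 1 in the high-spin reference → 2 extra × P = 388 kJ/mol.
Net CFSE = -552 + 388 = -164 kJ/mol.

-164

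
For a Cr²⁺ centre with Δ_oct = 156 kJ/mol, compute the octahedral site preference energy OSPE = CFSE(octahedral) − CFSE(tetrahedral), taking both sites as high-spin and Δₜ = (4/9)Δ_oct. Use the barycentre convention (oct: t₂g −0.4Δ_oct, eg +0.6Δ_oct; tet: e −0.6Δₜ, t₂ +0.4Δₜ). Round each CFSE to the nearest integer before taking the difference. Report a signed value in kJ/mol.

-66

Cr is in group 6, so Cr²⁺ is d⁴ (6 − 2 = 4).
Octahedral (high-spin): t2g^3 e_g^1, CFSE = 3(−0.4) + 1(+0.6) = -0.6Δ_oct = -0.6 × 156 = -94 kJ/mol.
Tetrahedral e^2 t2^2 gives -0.4Δₜ = -0.4 × (4/9) × 156 = -28 kJ/mol.
OSPE = -94 − (-28) = -66 kJ/mol.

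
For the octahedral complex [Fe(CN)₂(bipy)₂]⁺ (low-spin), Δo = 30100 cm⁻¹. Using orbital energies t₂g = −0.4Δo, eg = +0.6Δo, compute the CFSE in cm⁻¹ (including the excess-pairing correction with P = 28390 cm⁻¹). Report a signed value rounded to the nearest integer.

Ligand charges: 2×(-1) from CN⁻ and 2×(+0) from bipy sum to -2; with overall charge +1, Fe is +3.
Fe³⁺: group 8, so d-count = 8 − 3 = 5.
Electron filling gives t₂g⁵ eg⁰.
CFSE(orbital) = 5×(-0.4Δo) + 0×(0.6Δo) = -2.0Δo; with Δo = 30100 cm⁻¹ that is -60200 cm⁻¹.
Relative to high-spin t₂g³ eg² (0 paired), the low-spin configuration has 2 additional pairs, contributing +2 × 28390 = +56780 cm⁻¹.
Net CFSE = -60200 + 56780 = -3420 cm⁻¹.

-3420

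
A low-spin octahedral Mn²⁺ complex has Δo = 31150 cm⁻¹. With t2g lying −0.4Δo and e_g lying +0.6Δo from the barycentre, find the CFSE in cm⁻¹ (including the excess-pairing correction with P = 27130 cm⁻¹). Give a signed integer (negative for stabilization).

Mn is in group 7, so Mn²⁺ is d⁵ (7 − 2 = 5).
Electron filling gives t2g^5 e_g^0.
CFSE(orbital) = 5×(-0.4Δo) + 0×(0.6Δo) = -2.0Δo; with Δo = 31150 cm⁻¹ that is -62300 cm⁻¹.
High-spin d⁵ would be t2g^3 e_g^2 with 0 pairs; low-spin has 2, so 2 excess pairs cost +2P = +54260 cm⁻¹.
Overall CFSE = -62300 + 54260 = -8040 cm⁻¹.

-8040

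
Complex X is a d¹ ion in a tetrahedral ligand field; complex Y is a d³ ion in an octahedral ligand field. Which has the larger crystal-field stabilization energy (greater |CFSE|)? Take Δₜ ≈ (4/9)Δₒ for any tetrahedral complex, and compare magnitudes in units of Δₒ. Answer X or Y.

Y

X: With tetrahedral geometry the complex is necessarily high-spin; e¹ t₂⁰, CFSE = -0.6Δₜ ≈ -0.27Δₒ.
Y: For octahedral d³ the high- and low-spin configurations coincide; t₂g³ eg⁰, CFSE = -1.2Δₒ.
So Y has the larger |CFSE|.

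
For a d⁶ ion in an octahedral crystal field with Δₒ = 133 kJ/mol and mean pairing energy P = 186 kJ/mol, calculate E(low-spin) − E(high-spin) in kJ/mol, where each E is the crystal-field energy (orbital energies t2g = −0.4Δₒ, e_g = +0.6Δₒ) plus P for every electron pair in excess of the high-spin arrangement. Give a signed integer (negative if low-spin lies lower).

In the high-spin limit (t2g^4 e_g^2) the orbital term is -0.4Δₒ = -53 kJ/mol, with no excess pairing.
Low-spin: t2g^6 e_g^0, orbital CFSE = -2.4Δₒ = -319 kJ/mol; plus 2 excess pairs × P = +372 kJ/mol; total 53 kJ/mol.
Thus E(LS) − E(HS) = 106 kJ/mol.

106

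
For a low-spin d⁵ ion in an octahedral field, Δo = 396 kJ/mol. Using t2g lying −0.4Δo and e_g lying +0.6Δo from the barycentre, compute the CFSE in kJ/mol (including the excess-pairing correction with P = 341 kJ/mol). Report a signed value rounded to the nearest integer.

-110

Configuration: t2g^5 e_g^0.
The orbital stabilization is -2.0Δo = -2.0 × 396 = -792 kJ/mol.
Relative to high-spin t2g^3 e_g^2 (0 paired), the low-spin configuration has 2 additional pairs, contributing +2 × 341 = +682 kJ/mol.
Overall CFSE = -792 + 682 = -110 kJ/mol.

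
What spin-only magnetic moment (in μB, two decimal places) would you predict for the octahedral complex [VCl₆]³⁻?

2.83 μB

Each Cl⁻ contributes -1; 6 × (-1) = -6. With overall charge -3, V is in the +3 oxidation state.
V³⁺: group 5, so d-count = 5 − 3 = 2.
Configuration: t2g^2 e_g^0 → 2 unpaired electrons.
μ(spin-only) = √[2(2+2)] = √8 ≈ 2.83 μB.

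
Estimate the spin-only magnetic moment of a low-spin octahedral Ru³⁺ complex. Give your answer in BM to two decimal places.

Ru is in group 8, so Ru³⁺ is d⁵ (8 − 3 = 5).
Configuration: t₂g⁵ eg⁰ → 1 unpaired electron.
μ(spin-only) = √[1(1+2)] = √3 ≈ 1.73 BM.

1.73 BM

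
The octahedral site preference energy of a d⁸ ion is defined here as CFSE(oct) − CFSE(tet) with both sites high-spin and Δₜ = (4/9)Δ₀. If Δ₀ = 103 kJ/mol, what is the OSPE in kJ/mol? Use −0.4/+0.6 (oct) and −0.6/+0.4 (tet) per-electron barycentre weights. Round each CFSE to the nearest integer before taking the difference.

-87

Octahedral high-spin t2g^6 e_g^2: CFSE = -1.2 × 103 = -124 kJ/mol.
Tetrahedral: e^4 t2^4, CFSE = 4(−0.6) + 4(+0.4) = -0.8Δₜ = -0.8 × (4/9) × 103 = -37 kJ/mol.
Subtracting, OSPE = -124 − (-37) = -87 kJ/mol.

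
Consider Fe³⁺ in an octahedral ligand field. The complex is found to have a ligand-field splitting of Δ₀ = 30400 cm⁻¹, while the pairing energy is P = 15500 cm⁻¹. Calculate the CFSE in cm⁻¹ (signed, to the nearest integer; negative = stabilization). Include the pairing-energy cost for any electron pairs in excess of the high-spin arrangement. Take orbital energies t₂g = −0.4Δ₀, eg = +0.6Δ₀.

Fe sits in group 8; removing 3 electrons leaves Fe³⁺ with 8 − 3 = 5 d electrons.
Since Δ₀ = 30400 cm⁻¹ > P = 15500 cm⁻¹, the complex adopts the low-spin configuration.
That gives t₂g⁵ eg⁰.
Orbital CFSE = -2.0Δ₀ = -2.0 × 30400 = -60800 cm⁻¹.
Excess pairs vs high-spin: 2 − 0 = 2; pairing cost = +31000 cm⁻¹.
Net CFSE = -60800 + 31000 = -29800 cm⁻¹.

-29800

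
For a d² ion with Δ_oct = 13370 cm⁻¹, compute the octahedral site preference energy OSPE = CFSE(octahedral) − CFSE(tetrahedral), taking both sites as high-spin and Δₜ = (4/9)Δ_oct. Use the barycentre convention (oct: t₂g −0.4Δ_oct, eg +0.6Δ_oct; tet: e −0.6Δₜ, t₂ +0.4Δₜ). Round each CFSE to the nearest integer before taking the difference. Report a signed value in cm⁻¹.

-3565

Octahedral high-spin t₂g² eg⁰: CFSE = -0.8 × 13370 = -10696 cm⁻¹.
Tetrahedral: e² t₂⁰, CFSE = 2(−0.6) + 0(+0.4) = -1.2Δₜ = -1.2 × (4/9) × 13370 = -7131 cm⁻¹.
OSPE = CFSE(oct) − CFSE(tet) = -10696 − (-7131) = -3565 cm⁻¹.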